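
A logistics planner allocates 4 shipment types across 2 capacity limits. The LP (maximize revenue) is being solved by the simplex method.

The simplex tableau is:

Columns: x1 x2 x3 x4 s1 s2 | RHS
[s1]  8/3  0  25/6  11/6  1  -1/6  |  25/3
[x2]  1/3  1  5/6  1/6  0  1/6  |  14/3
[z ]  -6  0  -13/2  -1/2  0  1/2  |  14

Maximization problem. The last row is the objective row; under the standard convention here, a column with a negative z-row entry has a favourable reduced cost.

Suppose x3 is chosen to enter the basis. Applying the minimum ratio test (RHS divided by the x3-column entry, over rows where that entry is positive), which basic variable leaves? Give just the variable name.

Ratios: row 1 (s1): (25/3)/(25/6) = 2; row 2 (x2): (14/3)/(5/6) = 28/5.
Minimum ratio 2 is in the s1 row, so s1 leaves.

s1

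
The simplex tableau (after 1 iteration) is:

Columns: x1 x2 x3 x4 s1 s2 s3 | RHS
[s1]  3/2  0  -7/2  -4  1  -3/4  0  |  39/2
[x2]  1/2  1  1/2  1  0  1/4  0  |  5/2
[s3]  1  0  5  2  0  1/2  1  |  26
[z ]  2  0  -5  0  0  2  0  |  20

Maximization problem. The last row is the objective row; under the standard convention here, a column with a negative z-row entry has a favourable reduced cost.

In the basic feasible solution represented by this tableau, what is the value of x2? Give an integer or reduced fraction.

5/2

x2 is basic (row 2); its value is the RHS of that row: 5/2.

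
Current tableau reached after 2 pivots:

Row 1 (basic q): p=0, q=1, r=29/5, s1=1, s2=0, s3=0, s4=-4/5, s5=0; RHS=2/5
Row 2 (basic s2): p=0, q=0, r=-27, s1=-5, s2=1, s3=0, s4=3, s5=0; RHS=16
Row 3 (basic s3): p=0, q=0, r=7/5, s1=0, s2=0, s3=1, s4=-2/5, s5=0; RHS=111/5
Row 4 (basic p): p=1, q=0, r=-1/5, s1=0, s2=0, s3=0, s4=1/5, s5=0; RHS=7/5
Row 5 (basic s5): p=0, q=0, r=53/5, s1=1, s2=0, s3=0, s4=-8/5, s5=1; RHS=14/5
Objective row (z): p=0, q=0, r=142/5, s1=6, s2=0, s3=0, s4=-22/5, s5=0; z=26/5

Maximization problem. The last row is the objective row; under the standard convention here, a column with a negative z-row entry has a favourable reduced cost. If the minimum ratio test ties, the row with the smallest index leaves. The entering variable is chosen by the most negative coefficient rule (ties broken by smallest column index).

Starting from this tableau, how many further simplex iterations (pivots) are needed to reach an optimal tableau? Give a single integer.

pivot: s4 in, s2 out → z = 86/3
pivot: r in, p out → z = 31
No improving column remains; optimal.

2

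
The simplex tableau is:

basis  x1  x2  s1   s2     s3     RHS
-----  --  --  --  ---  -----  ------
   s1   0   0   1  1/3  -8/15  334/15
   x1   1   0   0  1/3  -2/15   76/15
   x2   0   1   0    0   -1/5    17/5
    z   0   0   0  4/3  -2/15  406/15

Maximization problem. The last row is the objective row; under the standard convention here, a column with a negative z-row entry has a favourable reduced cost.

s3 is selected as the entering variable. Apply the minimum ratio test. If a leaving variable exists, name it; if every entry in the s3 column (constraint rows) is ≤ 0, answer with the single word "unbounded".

s3-column entries: row 1: -8/15, row 2: -2/15, row 3: -1/5. All ≤ 0, so s3 can increase without bound; the LP is unbounded in this direction.

unbounded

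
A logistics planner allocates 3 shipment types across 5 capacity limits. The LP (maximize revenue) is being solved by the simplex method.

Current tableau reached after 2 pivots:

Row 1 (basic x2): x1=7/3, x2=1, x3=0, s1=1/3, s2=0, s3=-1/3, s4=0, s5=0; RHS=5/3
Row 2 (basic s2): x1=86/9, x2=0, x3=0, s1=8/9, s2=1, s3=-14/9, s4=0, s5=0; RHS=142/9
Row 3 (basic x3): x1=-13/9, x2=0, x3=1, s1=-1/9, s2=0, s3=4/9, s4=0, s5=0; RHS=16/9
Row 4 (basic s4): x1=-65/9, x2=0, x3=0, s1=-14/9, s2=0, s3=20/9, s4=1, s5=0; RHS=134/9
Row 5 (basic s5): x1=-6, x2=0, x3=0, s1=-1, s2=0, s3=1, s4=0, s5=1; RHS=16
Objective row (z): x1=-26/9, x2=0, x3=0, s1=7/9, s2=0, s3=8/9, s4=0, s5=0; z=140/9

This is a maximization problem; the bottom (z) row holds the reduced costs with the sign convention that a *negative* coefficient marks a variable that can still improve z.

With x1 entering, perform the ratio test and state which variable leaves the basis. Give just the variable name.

x2

Ratios: row 1 (x2): (5/3)/(7/3) = 5/7; row 2 (s2): (142/9)/(86/9) = 71/43; row 3 (x3): entry -13/9 ≤ 0, skip; row 4 (s4): entry -65/9 ≤ 0, skip; row 5 (s5): entry -6 ≤ 0, skip.
Minimum ratio 5/7 is in the x2 row, so x2 leaves.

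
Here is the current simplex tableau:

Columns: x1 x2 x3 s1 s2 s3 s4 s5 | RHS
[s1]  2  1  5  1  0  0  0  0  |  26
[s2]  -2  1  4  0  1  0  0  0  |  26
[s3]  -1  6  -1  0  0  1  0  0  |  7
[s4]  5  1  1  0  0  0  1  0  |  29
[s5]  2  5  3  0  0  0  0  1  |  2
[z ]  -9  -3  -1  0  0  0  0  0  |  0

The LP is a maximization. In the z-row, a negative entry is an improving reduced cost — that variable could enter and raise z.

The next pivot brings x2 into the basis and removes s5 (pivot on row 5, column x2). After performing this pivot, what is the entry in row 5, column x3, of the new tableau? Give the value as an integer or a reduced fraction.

3/5

Pivot element is row 5, column x2: 5.
Normalize row 5: new (row 5, x3) = 3/5 = 3/5.
Row 5 is the pivot row, so the entry is 3/5.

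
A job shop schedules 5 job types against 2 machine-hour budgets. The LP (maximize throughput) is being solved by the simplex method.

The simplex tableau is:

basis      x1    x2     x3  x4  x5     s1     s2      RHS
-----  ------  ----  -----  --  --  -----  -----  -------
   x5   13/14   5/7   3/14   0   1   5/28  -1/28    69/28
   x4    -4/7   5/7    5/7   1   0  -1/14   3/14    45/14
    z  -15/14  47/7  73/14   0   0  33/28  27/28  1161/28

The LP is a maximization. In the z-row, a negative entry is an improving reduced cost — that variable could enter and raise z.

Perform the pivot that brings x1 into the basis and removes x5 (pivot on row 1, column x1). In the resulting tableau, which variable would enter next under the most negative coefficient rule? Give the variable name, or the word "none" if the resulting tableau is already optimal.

none

Pivot element 13/14. New z-row = old z-row − (-15/14)·(row 1/(13/14)).
Updated z-row coefficients: x1: 0, x2: 98/13, x3: 71/13, x4: 0, x5: 15/13, s1: 18/13, s2: 12/13.
No coefficient is strictly negative; the tableau after this pivot is optimal.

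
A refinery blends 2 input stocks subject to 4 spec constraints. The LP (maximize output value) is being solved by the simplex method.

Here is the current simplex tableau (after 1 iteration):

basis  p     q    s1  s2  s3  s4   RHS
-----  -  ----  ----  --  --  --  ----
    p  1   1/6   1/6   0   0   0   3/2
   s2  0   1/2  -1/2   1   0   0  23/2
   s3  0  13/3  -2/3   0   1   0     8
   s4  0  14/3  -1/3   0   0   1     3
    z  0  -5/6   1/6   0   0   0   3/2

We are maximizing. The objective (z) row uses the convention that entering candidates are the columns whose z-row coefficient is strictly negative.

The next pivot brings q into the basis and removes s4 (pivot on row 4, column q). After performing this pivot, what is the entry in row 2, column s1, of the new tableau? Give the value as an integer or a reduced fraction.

-13/28

Pivot element is row 4, column q: 14/3.
Normalize row 4: new (row 4, s1) = (-1/3)/(14/3) = -1/14.
row 2 ← row 2 − (1/2)·(new row 4): -1/2 − (1/2)·(-1/14) = -13/28.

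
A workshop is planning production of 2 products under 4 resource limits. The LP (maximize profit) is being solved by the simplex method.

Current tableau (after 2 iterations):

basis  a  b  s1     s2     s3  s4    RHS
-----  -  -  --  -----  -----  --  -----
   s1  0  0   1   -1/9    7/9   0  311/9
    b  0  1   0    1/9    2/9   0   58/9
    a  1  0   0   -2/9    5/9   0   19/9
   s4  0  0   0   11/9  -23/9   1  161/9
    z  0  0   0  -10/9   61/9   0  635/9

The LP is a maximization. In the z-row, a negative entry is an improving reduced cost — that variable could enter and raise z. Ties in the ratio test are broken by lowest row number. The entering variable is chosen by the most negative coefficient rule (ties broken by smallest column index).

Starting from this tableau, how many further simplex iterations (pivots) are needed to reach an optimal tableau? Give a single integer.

pivot: s2 in, s4 out → z = 955/11
No improving column remains; optimal.

1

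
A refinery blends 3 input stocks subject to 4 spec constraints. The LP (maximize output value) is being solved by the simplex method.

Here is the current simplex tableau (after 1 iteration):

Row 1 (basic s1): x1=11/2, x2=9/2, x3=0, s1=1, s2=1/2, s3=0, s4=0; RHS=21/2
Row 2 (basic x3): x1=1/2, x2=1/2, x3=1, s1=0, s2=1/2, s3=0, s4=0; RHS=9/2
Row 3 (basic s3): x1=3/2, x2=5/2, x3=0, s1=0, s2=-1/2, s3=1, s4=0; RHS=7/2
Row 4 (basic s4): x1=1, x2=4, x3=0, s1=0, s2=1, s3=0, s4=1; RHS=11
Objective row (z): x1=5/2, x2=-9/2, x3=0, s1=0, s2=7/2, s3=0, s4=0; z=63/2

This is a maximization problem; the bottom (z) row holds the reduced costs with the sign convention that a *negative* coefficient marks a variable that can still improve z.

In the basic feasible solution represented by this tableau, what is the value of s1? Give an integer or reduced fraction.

s1 is basic (row 1); its value is the RHS of that row: 21/2.

21/2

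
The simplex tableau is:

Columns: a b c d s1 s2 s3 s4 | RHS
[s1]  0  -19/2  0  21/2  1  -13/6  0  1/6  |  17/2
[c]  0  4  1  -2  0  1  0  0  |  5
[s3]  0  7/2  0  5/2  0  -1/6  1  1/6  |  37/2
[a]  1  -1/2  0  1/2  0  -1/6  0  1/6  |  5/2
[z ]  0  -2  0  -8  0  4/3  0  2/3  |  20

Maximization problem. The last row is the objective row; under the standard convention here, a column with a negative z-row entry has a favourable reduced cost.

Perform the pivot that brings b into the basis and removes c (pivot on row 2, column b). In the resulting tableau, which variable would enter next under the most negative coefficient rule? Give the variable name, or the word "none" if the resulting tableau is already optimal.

Pivot element 4. New z-row = old z-row − (-2)·(row 2/4).
Updated z-row coefficients: a: 0, b: 0, c: 1/2, d: -9, s1: 0, s2: 11/6, s3: 0, s4: 2/3.
The most negative is -9 in column d, so d would enter next.

d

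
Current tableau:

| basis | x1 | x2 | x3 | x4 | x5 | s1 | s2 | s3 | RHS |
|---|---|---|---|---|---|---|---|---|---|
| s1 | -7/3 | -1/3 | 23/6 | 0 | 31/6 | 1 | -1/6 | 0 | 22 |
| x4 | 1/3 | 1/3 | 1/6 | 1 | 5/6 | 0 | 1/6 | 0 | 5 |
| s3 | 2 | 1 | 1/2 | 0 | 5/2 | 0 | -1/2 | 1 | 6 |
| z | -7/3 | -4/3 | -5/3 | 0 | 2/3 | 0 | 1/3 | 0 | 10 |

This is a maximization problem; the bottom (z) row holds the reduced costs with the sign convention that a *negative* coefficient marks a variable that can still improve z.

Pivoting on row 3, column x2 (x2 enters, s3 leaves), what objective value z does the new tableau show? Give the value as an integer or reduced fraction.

18

Minimum ratio for x2: 6/1 = 6.
z changes by −(z-row coeff of x2)·ratio = −(-4/3)·6 = 8.
New z = 10 + 8 = 18.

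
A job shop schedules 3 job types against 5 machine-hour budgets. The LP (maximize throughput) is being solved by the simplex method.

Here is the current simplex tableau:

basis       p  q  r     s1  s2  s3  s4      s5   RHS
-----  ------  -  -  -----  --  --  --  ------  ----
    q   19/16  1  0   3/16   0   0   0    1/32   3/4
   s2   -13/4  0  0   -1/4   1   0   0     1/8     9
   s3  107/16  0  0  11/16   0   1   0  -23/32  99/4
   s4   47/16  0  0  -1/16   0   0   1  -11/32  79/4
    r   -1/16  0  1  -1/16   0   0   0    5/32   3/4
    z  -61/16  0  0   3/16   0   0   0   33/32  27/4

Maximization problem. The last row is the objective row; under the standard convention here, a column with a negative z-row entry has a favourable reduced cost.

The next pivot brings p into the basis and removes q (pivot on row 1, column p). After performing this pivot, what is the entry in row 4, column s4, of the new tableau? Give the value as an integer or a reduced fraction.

Pivot element is row 1, column p: 19/16.
Normalize row 1: new (row 1, s4) = 0/(19/16) = 0.
row 4 ← row 4 − (47/16)·(new row 1): 1 − (47/16)·0 = 1.

1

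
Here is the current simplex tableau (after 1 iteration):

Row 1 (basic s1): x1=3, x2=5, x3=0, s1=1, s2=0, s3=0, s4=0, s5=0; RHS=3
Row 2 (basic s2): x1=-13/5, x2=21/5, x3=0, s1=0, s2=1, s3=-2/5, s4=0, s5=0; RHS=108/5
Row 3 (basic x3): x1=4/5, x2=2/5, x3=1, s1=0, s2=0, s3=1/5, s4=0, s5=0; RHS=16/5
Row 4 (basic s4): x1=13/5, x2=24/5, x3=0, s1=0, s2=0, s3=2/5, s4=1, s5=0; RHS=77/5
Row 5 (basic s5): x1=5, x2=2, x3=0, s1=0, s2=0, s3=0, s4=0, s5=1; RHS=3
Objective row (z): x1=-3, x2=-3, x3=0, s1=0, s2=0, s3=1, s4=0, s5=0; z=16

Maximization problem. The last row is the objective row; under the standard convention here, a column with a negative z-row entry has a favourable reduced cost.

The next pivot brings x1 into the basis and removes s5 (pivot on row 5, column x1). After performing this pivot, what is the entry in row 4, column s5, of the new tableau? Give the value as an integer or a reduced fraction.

Pivot element is row 5, column x1: 5.
Normalize row 5: new (row 5, s5) = 1/5 = 1/5.
row 4 ← row 4 − (13/5)·(new row 5): 0 − (13/5)·(1/5) = -13/25.

-13/25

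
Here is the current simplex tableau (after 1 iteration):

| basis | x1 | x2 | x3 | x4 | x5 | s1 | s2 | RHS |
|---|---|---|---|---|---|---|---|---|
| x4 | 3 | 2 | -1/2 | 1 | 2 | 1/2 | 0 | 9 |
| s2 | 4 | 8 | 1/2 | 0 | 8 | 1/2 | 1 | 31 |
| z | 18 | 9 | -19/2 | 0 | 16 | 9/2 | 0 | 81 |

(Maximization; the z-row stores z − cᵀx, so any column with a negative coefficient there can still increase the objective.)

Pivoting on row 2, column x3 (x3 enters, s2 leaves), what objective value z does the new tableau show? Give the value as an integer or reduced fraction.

Minimum ratio for x3: 31/(1/2) = 62.
z changes by −(z-row coeff of x3)·ratio = −(-19/2)·62 = 589.
New z = 81 + 589 = 670.

670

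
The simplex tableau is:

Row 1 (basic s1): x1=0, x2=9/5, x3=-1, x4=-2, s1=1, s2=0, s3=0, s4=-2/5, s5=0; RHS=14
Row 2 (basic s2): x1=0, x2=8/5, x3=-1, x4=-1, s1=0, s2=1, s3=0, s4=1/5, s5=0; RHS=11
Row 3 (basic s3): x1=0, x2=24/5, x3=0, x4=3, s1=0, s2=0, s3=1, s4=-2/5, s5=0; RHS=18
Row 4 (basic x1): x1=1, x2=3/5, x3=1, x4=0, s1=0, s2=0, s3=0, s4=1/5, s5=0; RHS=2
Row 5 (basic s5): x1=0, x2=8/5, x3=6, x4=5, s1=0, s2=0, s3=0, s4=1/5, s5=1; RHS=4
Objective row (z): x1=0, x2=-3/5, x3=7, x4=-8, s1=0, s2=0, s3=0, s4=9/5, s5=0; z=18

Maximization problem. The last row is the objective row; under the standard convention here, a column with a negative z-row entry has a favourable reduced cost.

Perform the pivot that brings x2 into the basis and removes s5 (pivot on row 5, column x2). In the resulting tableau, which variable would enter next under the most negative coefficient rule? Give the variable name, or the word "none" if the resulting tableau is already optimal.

Pivot element 8/5. New z-row = old z-row − (-3/5)·(row 5/(8/5)).
Updated z-row coefficients: x1: 0, x2: 0, x3: 37/4, x4: -49/8, s1: 0, s2: 0, s3: 0, s4: 15/8, s5: 3/8.
The most negative is -49/8 in column x4, so x4 would enter next.

x4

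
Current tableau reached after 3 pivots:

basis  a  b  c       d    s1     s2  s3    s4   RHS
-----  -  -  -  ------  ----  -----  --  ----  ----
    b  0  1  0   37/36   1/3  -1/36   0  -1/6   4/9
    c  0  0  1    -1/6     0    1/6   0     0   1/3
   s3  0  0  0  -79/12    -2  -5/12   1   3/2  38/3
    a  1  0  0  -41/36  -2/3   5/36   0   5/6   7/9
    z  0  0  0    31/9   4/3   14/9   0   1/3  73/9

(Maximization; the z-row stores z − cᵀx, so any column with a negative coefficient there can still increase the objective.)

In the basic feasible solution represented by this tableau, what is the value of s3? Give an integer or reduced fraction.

38/3

s3 is basic (row 3); its value is the RHS of that row: 38/3.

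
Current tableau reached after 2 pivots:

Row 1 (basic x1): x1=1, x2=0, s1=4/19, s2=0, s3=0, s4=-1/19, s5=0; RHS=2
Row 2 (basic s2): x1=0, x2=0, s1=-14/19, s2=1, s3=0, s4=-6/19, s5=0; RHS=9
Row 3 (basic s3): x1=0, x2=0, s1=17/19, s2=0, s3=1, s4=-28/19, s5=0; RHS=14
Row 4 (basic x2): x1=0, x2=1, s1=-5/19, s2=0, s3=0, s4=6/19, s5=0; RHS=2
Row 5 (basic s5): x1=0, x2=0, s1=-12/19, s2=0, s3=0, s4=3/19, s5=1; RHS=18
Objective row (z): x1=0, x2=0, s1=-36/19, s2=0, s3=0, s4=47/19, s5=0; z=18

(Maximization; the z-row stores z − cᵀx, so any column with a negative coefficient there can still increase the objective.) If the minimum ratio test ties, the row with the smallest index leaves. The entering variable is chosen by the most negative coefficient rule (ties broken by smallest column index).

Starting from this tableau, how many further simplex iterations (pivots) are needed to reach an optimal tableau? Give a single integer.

pivot: s1 in, x1 out → z = 36
No improving column remains; optimal.

1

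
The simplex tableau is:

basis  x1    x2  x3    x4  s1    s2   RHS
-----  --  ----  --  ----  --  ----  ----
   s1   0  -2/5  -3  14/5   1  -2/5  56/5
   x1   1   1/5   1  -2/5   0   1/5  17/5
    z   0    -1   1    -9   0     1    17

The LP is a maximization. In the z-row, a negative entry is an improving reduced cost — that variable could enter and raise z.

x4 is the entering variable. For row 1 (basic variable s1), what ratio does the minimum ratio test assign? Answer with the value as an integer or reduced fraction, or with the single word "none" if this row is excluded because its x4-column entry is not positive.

4

Ratio = RHS / (x4 entry) = (56/5) / (14/5) = 4.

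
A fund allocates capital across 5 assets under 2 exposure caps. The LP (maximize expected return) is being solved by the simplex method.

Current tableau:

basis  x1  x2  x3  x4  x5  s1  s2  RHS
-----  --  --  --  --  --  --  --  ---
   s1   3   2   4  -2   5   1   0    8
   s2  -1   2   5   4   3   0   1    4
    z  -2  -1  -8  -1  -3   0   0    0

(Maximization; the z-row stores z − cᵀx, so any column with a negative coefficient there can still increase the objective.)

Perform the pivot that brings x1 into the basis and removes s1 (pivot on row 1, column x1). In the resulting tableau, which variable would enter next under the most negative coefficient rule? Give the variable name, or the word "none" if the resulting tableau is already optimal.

x3

Pivot element 3. New z-row = old z-row − (-2)·(row 1/3).
Updated z-row coefficients: x1: 0, x2: 1/3, x3: -16/3, x4: -7/3, x5: 1/3, s1: 2/3, s2: 0.
The most negative is -16/3 in column x3, so x3 would enter next.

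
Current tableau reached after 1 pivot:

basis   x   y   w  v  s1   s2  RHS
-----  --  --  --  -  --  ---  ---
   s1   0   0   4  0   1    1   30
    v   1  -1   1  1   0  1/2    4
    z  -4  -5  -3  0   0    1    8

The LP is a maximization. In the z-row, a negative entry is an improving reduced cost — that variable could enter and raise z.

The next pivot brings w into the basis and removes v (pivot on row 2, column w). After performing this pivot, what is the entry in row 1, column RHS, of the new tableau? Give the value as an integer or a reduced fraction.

Pivot element is row 2, column w: 1.
Normalize row 2: new (row 2, RHS) = 4/1 = 4.
row 1 ← row 1 − 4·(new row 2): 30 − 4·4 = 14.

14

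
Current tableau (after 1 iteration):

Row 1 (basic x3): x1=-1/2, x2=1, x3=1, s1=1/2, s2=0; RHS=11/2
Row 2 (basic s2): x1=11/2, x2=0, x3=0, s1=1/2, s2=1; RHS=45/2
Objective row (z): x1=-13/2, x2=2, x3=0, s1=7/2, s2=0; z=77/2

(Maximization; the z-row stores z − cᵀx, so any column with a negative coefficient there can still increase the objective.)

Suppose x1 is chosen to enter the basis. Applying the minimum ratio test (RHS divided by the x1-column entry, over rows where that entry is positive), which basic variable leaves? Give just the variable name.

Ratios: row 1 (x3): entry -1/2 ≤ 0, skip; row 2 (s2): (45/2)/(11/2) = 45/11.
Minimum ratio 45/11 is in the s2 row, so s2 leaves.

s2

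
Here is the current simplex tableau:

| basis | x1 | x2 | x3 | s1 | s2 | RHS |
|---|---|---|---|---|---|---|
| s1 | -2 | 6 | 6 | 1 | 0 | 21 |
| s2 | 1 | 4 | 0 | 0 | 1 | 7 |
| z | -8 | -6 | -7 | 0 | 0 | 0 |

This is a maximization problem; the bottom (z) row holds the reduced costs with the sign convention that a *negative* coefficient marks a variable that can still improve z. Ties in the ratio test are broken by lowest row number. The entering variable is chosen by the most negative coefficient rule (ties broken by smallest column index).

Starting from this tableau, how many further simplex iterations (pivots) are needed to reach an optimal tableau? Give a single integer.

2

pivot: x1 in, s2 out → z = 56
pivot: x3 in, s1 out → z = 581/6
No improving column remains; optimal.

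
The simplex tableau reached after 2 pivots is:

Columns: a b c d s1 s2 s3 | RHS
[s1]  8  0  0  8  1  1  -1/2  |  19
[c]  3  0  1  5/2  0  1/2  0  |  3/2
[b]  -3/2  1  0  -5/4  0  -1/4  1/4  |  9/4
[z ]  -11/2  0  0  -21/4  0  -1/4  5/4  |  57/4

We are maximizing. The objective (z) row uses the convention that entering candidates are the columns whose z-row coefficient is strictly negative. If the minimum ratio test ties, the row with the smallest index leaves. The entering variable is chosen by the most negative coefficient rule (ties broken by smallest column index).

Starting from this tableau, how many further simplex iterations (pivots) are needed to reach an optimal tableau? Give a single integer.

pivot: a in, c out → z = 17
pivot: d in, a out → z = 87/5
No improving column remains; optimal.

2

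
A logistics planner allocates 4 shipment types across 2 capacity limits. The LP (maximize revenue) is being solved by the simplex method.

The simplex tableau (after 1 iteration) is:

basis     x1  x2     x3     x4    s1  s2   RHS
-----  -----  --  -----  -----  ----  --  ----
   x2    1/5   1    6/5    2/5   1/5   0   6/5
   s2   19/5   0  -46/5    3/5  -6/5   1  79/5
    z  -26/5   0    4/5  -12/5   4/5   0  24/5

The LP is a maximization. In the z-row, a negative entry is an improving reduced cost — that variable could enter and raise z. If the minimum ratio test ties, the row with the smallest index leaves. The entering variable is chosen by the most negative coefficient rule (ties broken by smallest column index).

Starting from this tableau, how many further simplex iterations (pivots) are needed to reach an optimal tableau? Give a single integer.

pivot: x1 in, s2 out → z = 502/19
pivot: x3 in, x2 out → z = 29
No improving column remains; optimal.

2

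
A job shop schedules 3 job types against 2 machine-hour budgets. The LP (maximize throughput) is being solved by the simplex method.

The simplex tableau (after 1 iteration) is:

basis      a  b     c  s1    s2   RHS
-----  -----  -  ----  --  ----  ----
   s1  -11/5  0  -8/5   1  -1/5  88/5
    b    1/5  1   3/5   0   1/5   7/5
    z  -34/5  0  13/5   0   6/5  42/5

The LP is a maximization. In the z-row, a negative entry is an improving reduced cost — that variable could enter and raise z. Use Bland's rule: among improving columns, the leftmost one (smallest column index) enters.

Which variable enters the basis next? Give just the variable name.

a

Objective-row coefficients: a: -34/5, b: 0, c: 13/5, s1: 0, s2: 6/5.
Improving columns: a. Bland's rule picks the smallest column index → a.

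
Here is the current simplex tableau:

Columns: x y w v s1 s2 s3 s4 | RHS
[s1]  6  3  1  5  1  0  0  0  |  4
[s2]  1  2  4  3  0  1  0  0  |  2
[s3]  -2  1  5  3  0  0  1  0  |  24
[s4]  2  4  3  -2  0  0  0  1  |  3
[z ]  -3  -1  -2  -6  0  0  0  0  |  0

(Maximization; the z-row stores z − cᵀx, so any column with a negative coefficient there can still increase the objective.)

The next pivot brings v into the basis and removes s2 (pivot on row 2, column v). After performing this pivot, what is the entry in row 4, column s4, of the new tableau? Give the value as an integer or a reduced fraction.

1

Pivot element is row 2, column v: 3.
Normalize row 2: new (row 2, s4) = 0/3 = 0.
row 4 ← row 4 − (-2)·(new row 2): 1 − (-2)·0 = 1.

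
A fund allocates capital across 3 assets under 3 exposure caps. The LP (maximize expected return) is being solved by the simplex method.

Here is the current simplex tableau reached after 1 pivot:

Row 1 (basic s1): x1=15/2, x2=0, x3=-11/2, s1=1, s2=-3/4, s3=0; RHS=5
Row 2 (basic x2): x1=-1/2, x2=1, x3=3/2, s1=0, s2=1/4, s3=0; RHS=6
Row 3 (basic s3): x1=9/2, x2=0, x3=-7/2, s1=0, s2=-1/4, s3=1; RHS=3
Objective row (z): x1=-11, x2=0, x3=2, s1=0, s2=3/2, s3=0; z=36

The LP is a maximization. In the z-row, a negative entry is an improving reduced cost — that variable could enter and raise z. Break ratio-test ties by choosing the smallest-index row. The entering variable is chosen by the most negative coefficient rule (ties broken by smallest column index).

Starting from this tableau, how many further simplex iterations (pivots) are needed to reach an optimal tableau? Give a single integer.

2

pivot: x1 in, s1 out → z = 130/3
pivot: x3 in, x2 out → z = 1313/17
No improving column remains; optimal.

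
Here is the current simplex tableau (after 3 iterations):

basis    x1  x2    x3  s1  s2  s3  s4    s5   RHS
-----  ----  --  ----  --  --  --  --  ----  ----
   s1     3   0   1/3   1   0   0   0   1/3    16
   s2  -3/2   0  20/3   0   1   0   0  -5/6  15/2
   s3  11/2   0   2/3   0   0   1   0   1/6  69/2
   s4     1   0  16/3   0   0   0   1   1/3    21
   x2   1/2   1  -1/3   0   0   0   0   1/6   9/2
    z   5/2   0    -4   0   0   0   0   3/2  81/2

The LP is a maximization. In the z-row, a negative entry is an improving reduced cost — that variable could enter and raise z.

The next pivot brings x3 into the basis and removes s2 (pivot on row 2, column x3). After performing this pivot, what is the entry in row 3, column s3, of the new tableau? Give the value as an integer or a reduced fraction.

1

Pivot element is row 2, column x3: 20/3.
Normalize row 2: new (row 2, s3) = 0/(20/3) = 0.
row 3 ← row 3 − (2/3)·(new row 2): 1 − (2/3)·0 = 1.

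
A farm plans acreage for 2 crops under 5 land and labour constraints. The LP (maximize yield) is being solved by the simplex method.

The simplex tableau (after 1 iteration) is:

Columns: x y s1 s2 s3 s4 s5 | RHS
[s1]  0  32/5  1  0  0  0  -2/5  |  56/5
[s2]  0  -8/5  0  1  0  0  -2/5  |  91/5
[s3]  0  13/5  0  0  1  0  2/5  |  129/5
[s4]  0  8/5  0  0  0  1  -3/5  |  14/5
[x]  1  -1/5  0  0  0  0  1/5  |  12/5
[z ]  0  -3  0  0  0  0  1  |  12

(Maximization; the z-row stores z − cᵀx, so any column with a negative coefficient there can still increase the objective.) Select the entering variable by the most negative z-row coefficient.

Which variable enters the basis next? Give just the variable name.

y

Objective-row coefficients: x: 0, y: -3, s1: 0, s2: 0, s3: 0, s4: 0, s5: 1.
The most negative is -3 in column y, so y enters.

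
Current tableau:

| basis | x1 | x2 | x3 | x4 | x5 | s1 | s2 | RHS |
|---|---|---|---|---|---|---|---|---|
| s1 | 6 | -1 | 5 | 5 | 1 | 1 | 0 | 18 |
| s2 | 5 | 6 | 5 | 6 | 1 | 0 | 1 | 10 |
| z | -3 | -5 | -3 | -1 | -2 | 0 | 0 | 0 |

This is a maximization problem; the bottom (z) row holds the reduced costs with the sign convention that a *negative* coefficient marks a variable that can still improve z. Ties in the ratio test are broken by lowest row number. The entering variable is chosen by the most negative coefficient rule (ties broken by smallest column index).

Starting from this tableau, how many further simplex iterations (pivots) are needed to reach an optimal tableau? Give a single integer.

pivot: x2 in, s2 out → z = 25/3
pivot: x5 in, x2 out → z = 20
No improving column remains; optimal.

2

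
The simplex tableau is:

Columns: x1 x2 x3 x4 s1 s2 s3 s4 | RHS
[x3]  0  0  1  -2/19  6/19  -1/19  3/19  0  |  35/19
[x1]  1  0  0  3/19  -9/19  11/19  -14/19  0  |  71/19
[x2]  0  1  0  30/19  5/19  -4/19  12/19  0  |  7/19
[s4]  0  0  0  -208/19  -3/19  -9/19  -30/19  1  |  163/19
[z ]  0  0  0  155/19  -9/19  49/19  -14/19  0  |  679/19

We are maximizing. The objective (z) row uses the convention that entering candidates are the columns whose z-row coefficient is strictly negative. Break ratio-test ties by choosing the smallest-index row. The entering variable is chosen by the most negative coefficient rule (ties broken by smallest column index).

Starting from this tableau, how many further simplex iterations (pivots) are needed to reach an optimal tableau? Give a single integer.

2

pivot: s3 in, x2 out → z = 217/6
pivot: s1 in, s3 out → z = 182/5
No improving column remains; optimal.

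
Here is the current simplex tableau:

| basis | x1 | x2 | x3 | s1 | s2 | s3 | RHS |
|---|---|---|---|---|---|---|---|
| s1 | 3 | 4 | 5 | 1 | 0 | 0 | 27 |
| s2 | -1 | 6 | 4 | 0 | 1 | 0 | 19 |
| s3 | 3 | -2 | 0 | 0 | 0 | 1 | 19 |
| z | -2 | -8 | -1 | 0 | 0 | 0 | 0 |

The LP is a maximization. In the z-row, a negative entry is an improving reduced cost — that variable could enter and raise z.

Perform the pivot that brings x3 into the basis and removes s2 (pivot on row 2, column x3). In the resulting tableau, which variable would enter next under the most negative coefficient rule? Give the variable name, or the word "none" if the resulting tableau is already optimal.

x2

Pivot element 4. New z-row = old z-row − (-1)·(row 2/4).
Updated z-row coefficients: x1: -9/4, x2: -13/2, x3: 0, s1: 0, s2: 1/4, s3: 0.
The most negative is -13/2 in column x2, so x2 would enter next.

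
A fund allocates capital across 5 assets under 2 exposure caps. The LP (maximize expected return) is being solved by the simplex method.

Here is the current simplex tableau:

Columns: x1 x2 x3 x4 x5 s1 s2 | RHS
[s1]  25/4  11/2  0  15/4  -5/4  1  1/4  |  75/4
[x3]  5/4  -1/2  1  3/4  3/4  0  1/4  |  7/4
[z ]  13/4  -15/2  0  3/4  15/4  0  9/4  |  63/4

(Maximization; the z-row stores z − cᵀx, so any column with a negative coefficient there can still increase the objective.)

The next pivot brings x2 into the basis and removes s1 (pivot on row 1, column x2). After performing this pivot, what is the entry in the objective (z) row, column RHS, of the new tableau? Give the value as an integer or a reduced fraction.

909/22

Pivot element is row 1, column x2: 11/2.
Normalize row 1: new (row 1, RHS) = (75/4)/(11/2) = 75/22.
z-row ← z-row − (-15/2)·(new row 1): 63/4 − (-15/2)·(75/22) = 909/22.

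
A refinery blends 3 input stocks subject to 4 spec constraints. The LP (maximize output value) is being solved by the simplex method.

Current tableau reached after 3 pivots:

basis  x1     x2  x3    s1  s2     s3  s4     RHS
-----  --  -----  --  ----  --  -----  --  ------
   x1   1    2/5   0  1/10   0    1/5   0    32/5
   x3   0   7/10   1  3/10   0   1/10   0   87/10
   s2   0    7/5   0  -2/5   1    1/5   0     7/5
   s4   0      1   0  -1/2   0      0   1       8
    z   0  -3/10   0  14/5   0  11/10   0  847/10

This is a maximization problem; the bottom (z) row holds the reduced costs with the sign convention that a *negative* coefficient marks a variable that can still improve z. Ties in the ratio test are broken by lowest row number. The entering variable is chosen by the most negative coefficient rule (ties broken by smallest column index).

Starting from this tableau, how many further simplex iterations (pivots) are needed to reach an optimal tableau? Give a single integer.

1

pivot: x2 in, s2 out → z = 85
No improving column remains; optimal.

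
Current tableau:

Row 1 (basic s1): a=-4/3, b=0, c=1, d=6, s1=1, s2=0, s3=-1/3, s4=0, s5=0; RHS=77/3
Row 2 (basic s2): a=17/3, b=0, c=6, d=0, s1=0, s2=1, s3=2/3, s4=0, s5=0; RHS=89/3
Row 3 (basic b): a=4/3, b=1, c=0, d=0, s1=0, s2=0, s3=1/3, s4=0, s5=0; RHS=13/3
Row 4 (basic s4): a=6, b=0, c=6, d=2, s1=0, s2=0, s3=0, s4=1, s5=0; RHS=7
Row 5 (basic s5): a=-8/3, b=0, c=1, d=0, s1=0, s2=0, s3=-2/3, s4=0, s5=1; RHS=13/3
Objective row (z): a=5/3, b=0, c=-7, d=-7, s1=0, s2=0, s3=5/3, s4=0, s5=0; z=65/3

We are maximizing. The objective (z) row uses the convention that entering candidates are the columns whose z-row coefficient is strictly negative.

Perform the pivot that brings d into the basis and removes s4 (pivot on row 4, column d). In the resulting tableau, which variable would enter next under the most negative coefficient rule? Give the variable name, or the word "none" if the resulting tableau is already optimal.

none

Pivot element 2. New z-row = old z-row − (-7)·(row 4/2).
Updated z-row coefficients: a: 68/3, b: 0, c: 14, d: 0, s1: 0, s2: 0, s3: 5/3, s4: 7/2, s5: 0.
No coefficient is strictly negative; the tableau after this pivot is optimal.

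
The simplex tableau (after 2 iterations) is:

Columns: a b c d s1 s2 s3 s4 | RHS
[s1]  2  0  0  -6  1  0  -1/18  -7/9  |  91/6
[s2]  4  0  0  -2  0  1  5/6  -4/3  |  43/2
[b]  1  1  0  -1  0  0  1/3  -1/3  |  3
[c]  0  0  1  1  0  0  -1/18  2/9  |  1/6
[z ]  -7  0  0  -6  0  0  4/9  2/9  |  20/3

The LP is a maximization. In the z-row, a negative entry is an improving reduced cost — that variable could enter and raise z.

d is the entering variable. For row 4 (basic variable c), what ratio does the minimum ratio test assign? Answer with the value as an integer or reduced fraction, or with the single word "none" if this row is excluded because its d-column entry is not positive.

1/6

Ratio = RHS / (d entry) = (1/6) / 1 = 1/6.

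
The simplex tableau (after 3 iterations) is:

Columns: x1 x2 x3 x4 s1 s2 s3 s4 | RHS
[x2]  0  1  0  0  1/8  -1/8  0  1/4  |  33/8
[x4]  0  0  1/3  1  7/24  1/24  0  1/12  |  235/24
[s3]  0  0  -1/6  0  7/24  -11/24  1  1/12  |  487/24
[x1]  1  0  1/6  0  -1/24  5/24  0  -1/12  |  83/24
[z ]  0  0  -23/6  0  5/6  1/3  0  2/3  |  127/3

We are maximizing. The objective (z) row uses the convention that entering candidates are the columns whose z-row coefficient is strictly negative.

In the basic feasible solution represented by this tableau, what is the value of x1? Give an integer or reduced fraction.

83/24

x1 is basic (row 4); its value is the RHS of that row: 83/24.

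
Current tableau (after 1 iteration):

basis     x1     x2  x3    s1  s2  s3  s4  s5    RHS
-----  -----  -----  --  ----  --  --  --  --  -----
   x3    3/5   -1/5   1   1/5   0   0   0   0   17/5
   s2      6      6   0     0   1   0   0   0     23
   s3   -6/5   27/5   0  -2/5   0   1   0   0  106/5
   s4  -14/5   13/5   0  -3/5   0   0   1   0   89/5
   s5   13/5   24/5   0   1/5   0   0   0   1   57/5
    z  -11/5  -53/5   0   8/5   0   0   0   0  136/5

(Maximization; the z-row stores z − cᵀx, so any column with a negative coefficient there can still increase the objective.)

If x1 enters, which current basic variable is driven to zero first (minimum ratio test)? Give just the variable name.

Ratios: row 1 (x3): (17/5)/(3/5) = 17/3; row 2 (s2): 23/6 = 23/6; row 3 (s3): entry -6/5 ≤ 0, skip; row 4 (s4): entry -14/5 ≤ 0, skip; row 5 (s5): (57/5)/(13/5) = 57/13.
Minimum ratio 23/6 is in the s2 row, so s2 leaves.

s2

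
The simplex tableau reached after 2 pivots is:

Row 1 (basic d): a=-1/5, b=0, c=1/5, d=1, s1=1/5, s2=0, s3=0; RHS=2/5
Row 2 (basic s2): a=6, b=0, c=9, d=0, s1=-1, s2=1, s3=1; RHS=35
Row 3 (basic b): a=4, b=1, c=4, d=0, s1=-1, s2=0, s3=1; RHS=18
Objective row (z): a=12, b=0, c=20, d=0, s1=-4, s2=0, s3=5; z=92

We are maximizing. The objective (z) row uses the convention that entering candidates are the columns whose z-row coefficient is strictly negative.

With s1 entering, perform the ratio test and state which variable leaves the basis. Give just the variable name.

Ratios: row 1 (d): (2/5)/(1/5) = 2; row 2 (s2): entry -1 ≤ 0, skip; row 3 (b): entry -1 ≤ 0, skip.
Minimum ratio 2 is in the d row, so d leaves.

d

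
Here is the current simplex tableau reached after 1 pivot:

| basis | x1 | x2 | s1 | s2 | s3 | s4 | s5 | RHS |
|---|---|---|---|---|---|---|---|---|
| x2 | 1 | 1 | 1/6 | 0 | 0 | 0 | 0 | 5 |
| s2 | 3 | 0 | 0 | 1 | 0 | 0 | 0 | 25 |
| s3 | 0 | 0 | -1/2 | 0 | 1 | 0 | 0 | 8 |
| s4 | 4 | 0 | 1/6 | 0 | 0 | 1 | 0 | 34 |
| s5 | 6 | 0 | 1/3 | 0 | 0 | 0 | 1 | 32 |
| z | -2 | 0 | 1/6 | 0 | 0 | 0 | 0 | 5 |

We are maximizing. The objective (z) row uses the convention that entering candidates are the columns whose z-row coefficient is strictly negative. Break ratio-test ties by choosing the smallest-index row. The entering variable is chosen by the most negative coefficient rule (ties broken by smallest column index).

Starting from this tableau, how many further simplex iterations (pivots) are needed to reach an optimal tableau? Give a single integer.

1

pivot: x1 in, x2 out → z = 15
No improving column remains; optimal.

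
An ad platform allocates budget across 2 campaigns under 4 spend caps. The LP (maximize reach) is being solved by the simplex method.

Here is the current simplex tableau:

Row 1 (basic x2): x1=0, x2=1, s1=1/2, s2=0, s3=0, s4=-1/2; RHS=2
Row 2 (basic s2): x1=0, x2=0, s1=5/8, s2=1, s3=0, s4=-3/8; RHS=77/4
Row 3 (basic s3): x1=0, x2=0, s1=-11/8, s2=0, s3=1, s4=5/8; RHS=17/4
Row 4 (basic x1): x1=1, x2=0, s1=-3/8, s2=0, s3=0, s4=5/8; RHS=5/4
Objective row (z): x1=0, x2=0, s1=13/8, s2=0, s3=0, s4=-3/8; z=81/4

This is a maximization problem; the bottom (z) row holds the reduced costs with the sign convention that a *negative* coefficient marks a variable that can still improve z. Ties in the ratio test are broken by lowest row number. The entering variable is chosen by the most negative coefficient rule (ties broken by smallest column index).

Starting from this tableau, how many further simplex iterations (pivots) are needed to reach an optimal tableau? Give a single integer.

1

pivot: s4 in, x1 out → z = 21
No improving column remains; optimal.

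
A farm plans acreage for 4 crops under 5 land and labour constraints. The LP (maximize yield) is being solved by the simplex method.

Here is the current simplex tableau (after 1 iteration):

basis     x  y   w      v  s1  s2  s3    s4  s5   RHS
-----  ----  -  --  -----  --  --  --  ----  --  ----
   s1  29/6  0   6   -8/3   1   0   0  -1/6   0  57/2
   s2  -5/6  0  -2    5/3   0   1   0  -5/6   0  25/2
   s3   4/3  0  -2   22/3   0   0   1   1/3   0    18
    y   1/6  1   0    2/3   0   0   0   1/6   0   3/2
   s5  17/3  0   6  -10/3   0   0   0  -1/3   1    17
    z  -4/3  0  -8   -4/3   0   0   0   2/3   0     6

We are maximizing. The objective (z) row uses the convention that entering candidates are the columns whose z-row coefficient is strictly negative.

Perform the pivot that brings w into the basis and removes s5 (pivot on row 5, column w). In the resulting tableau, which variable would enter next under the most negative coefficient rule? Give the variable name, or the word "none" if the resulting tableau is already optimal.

Pivot element 6. New z-row = old z-row − (-8)·(row 5/6).
Updated z-row coefficients: x: 56/9, y: 0, w: 0, v: -52/9, s1: 0, s2: 0, s3: 0, s4: 2/9, s5: 4/3.
The most negative is -52/9 in column v, so v would enter next.

v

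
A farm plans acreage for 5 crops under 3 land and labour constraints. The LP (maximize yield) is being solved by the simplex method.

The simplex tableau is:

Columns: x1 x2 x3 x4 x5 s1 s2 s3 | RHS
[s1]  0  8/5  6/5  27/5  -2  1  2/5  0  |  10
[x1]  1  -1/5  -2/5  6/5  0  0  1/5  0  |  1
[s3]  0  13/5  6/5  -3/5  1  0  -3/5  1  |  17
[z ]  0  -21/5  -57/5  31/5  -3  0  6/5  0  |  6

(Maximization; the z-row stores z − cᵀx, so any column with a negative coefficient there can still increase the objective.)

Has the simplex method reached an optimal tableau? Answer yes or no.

Column x2 has objective-row coefficient -21/5, which is negative; an improving pivot exists, so not yet optimal.

no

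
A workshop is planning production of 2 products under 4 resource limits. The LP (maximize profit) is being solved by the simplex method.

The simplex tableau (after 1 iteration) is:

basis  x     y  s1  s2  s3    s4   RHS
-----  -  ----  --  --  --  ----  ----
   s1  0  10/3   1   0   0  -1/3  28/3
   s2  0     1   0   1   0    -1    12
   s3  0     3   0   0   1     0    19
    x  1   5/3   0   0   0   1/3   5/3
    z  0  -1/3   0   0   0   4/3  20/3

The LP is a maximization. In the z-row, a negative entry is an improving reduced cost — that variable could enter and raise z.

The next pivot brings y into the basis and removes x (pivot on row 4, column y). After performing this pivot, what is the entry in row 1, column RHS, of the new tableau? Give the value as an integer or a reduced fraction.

6

Pivot element is row 4, column y: 5/3.
Normalize row 4: new (row 4, RHS) = (5/3)/(5/3) = 1.
row 1 ← row 1 − (10/3)·(new row 4): 28/3 − (10/3)·1 = 6.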